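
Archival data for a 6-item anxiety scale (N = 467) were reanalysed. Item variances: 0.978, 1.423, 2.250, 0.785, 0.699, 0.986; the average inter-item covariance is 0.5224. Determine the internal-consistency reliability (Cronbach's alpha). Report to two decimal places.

Cronbach's alpha = 0.83

ΣVar(i) = 0.978 + 1.423 + 2.250 + 0.785 + 0.699 + 0.986 = 7.121
Sum of the 15 distinct covariances = 15 × 0.5224 = 7.8360
σ²_total = ΣVar(i) + 2·Σcov = 7.121 + 2 × 7.8360 = 22.7930
α = (6/5)·(1 − 7.121/22.7930) = 0.83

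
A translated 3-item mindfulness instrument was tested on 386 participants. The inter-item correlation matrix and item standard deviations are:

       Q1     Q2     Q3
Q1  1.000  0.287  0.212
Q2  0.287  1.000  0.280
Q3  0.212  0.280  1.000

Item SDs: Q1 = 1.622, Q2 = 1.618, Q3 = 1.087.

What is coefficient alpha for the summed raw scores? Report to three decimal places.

Σσ²ᵢ = 1.622² + 1.618² + 1.087² = 6.4304
Covariances σ_ij = r_ij · s_i · s_j:
  σ(Q1,Q2) = 0.287 × 1.622 × 1.618 = 0.7532
  σ(Q1,Q3) = 0.212 × 1.622 × 1.087 = 0.3738
  σ(Q2,Q3) = 0.280 × 1.618 × 1.087 = 0.4925
σ²_T = Σσ²ᵢ + 2·Σσ_ij = 6.4304 + 2 × 1.6195 = 9.6694
α = (3/2)·(1 − 6.4304/9.6694) = 0.502

coefficient alpha = 0.502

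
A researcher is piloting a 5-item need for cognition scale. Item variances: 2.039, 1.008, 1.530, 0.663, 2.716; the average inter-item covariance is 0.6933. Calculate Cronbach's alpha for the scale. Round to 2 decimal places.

Cronbach's alpha = 0.79

sum of item variances = 2.039 + 1.008 + 1.530 + 0.663 + 2.716 = 7.956
Sum of the 10 distinct covariances = 10 × 0.6933 = 6.9330
total variance = sum of item variances + 2·Σcov = 7.956 + 2 × 6.9330 = 21.8220
α = (5/4)·(1 − 7.956/21.8220) = 0.79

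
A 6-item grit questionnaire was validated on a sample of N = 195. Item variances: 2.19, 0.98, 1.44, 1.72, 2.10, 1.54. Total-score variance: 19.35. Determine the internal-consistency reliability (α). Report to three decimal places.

Σσᵢ² = 2.19 + 0.98 + 1.44 + 1.72 + 2.10 + 1.54 = 9.97
α = (k/(k−1))·(1 − Σσᵢ²/Var(T)) = (6/5)·(1 − 9.97/19.35) = 0.582

α = 0.582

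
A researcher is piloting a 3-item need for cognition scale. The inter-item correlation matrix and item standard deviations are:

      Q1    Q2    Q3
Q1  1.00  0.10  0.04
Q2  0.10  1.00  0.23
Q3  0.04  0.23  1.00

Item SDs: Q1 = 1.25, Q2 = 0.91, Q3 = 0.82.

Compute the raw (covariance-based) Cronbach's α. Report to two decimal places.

Σσ²ᵢ = 1.25² + 0.91² + 0.82² = 3.0630
Covariances σ_ij = r_ij · s_i · s_j:
  σ(Q1,Q2) = 0.10 × 1.25 × 0.91 = 0.1138
  σ(Q1,Q3) = 0.04 × 1.25 × 0.82 = 0.0410
  σ(Q2,Q3) = 0.23 × 0.91 × 0.82 = 0.1716
σ²_T = Σσ²ᵢ + 2·Σσ_ij = 3.0630 + 2 × 0.3264 = 3.7158
α = (3/2)·(1 − 3.0630/3.7158) = 0.26

α = 0.26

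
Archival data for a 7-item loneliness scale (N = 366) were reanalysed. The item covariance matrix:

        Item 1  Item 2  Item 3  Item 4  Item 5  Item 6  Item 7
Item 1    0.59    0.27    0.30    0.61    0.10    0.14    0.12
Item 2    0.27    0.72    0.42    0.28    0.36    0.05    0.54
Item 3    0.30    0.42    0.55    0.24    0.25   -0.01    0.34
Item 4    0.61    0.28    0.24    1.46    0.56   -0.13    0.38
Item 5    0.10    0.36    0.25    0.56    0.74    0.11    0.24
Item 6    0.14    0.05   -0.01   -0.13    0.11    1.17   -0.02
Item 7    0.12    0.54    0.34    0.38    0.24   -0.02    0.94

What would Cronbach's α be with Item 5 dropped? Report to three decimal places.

Remaining items: Item 1, Item 2, Item 3, Item 4, Item 6, Item 7 (k = 6).
Σσ²ᵢ = 0.59 + 0.72 + 0.55 + 1.46 + 1.17 + 0.94 = 5.43
Var(T) = 5.43 + 2 × 3.53 = 12.49
α (item deleted) = (6/5)·(1 − 5.43/12.49) = 0.678

Cronbach's α = 0.678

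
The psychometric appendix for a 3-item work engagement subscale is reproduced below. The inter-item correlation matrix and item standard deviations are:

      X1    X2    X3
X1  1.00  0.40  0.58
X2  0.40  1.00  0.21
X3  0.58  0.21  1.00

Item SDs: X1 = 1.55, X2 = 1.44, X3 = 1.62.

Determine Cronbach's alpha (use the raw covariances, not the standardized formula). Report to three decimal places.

Σσ²ᵢ = 1.55² + 1.44² + 1.62² = 7.1005
Covariances σ_ij = r_ij · s_i · s_j:
  σ(X1,X2) = 0.40 × 1.55 × 1.44 = 0.8928
  σ(X1,X3) = 0.58 × 1.55 × 1.62 = 1.4564
  σ(X2,X3) = 0.21 × 1.44 × 1.62 = 0.4899
σ²_T = Σσ²ᵢ + 2·Σσ_ij = 7.1005 + 2 × 2.8391 = 12.7787
α = (3/2)·(1 − 7.1005/12.7787) = 0.667

Cronbach's alpha = 0.667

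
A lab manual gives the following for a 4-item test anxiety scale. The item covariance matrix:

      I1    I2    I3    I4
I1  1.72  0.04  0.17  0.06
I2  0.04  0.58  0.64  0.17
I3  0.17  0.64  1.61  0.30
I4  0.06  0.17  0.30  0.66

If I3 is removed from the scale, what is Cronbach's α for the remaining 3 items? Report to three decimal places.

Remaining items: I1, I2, I4 (k = 3).
sum of item variances = 1.72 + 0.58 + 0.66 = 2.96
σ²_total = 2.96 + 2 × 0.27 = 3.50
α (item deleted) = (3/2)·(1 − 2.96/3.50) = 0.231

α = 0.231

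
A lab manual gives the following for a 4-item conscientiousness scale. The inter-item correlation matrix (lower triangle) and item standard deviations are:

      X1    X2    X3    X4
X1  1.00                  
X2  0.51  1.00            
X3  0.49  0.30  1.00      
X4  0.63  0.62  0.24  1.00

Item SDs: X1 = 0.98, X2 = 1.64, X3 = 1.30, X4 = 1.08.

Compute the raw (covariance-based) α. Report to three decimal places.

Σσ²ᵢ = 0.98² + 1.64² + 1.30² + 1.08² = 6.5064
Covariances σ_ij = r_ij · s_i · s_j:
  σ(X1,X2) = 0.51 × 0.98 × 1.64 = 0.8197
  σ(X1,X3) = 0.49 × 0.98 × 1.30 = 0.6243
  σ(X1,X4) = 0.63 × 0.98 × 1.08 = 0.6668
  σ(X2,X3) = 0.30 × 1.64 × 1.30 = 0.6396
  σ(X2,X4) = 0.62 × 1.64 × 1.08 = 1.0981
  σ(X3,X4) = 0.24 × 1.30 × 1.08 = 0.3370
σ²_T = Σσ²ᵢ + 2·Σσ_ij = 6.5064 + 2 × 4.1855 = 14.8774
α = (4/3)·(1 − 6.5064/14.8774) = 0.750

α = 0.750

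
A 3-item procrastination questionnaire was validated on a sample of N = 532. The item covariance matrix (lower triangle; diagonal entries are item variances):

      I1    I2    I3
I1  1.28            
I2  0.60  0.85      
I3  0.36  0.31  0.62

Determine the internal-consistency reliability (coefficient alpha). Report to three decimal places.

Σσᵢ² = 1.28 + 0.85 + 0.62 = 2.75
Sum of the distinct covariances = 1.27
σ²_total = 2.75 + 2 × 1.27 = 5.29
α = (k/(k−1))·(1 − Σσᵢ²/σ²_total) = (3/2)·(1 − 2.75/5.29) = 0.720

coefficient alpha = 0.720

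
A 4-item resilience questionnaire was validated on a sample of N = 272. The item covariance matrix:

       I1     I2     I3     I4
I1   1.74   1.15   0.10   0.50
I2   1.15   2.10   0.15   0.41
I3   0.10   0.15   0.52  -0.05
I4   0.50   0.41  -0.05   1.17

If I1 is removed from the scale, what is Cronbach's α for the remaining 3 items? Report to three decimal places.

Remaining items: I2, I3, I4 (k = 3).
sum of item variances = 2.10 + 0.52 + 1.17 = 3.79
total variance = 3.79 + 2 × 0.51 = 4.81
α (item deleted) = (3/2)·(1 − 3.79/4.81) = 0.318

Cronbach's α = 0.318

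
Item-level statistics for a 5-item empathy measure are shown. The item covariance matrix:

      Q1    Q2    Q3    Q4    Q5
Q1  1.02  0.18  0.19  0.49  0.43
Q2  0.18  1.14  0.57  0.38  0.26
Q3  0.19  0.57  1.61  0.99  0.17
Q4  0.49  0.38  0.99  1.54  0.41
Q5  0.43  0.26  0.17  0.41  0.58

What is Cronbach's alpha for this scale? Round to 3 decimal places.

ΣVar(i) = 1.02 + 1.14 + 1.61 + 1.54 + 0.58 = 5.89
Sum of off-diagonal covariances = 4.07
σ²_total = 5.89 + 2 × 4.07 = 14.03
α = (k/(k−1))·(1 − ΣVar(i)/σ²_total) = (5/4)·(1 − 5.89/14.03) = 0.725

Cronbach's alpha = 0.725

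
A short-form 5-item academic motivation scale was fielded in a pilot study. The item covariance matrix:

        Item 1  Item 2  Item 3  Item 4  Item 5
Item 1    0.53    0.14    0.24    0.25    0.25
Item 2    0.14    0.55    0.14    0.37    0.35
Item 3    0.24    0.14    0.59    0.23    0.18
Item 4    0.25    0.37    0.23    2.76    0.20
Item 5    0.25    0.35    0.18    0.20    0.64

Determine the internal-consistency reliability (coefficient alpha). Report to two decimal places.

α = 0.60

Σσ²ᵢ = 0.53 + 0.55 + 0.59 + 2.76 + 0.64 = 5.07
Σ_{i<j} σ_ij = 2.35
σ²_total = 5.07 + 2 × 2.35 = 9.77
α = (k/(k−1))·(1 − Σσ²ᵢ/σ²_total) = (5/4)·(1 − 5.07/9.77) = 0.60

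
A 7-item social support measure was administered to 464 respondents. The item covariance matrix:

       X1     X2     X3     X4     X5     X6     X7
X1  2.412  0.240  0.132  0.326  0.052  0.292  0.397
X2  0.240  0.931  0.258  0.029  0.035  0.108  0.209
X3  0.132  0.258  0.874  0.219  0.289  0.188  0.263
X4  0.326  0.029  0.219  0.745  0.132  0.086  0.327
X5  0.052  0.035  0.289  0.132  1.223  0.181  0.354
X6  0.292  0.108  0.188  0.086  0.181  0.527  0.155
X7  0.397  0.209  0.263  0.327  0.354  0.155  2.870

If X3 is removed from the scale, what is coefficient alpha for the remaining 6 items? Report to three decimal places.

α = 0.482

Remaining items: X1, X2, X4, X5, X6, X7 (k = 6).
sum of item variances = 2.412 + 0.931 + 0.745 + 1.223 + 0.527 + 2.870 = 8.708
σ²_total = 8.708 + 2 × 2.923 = 14.554
α (item deleted) = (6/5)·(1 − 8.708/14.554) = 0.482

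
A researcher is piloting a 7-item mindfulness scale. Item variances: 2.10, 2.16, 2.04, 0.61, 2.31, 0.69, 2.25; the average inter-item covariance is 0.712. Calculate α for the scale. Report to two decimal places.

α = 0.83

sum of item variances = 2.10 + 2.16 + 2.04 + 0.61 + 2.31 + 0.69 + 2.25 = 12.16
Sum of the 21 distinct covariances = 21 × 0.712 = 14.952
total variance = sum of item variances + 2·Σcov = 12.16 + 2 × 14.952 = 42.064
α = (7/6)·(1 − 12.16/42.064) = 0.83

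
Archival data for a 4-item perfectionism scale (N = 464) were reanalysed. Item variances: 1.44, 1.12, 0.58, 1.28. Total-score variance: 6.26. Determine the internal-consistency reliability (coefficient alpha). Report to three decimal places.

α = 0.392

ΣVar(i) = 1.44 + 1.12 + 0.58 + 1.28 = 4.42
α = (k/(k−1))·(1 − ΣVar(i)/Var(T)) = (4/3)·(1 − 4.42/6.26) = 0.392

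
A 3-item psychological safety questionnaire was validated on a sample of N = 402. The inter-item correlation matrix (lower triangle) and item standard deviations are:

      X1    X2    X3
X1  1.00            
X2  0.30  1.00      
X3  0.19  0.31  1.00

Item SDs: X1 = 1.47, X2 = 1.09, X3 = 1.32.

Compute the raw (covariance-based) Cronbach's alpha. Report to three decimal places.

Σσ²ᵢ = 1.47² + 1.09² + 1.32² = 5.0914
Covariances σ_ij = r_ij · s_i · s_j:
  σ(X1,X2) = 0.30 × 1.47 × 1.09 = 0.4807
  σ(X1,X3) = 0.19 × 1.47 × 1.32 = 0.3687
  σ(X2,X3) = 0.31 × 1.09 × 1.32 = 0.4460
σ²_T = Σσ²ᵢ + 2·Σσ_ij = 5.0914 + 2 × 1.2954 = 7.6822
α = (3/2)·(1 − 5.0914/7.6822) = 0.506

Cronbach's alpha = 0.506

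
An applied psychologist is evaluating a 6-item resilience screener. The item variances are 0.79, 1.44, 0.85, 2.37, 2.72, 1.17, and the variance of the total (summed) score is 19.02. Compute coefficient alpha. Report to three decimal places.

Σσᵢ² = 0.79 + 1.44 + 0.85 + 2.37 + 2.72 + 1.17 = 9.34
α = (k/(k−1))·(1 − Σσᵢ²/total variance) = (6/5)·(1 − 9.34/19.02) = 0.611

coefficient alpha = 0.611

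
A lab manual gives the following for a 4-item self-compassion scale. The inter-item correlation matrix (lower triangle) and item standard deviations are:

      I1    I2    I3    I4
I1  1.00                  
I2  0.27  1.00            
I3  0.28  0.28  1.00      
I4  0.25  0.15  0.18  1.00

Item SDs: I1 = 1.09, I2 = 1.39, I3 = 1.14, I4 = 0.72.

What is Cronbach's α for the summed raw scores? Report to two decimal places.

α = 0.54

Σσ²ᵢ = 1.09² + 1.39² + 1.14² + 0.72² = 4.9382
Covariances σ_ij = r_ij · s_i · s_j:
  σ(I1,I2) = 0.27 × 1.09 × 1.39 = 0.4091
  σ(I1,I3) = 0.28 × 1.09 × 1.14 = 0.3479
  σ(I1,I4) = 0.25 × 1.09 × 0.72 = 0.1962
  σ(I2,I3) = 0.28 × 1.39 × 1.14 = 0.4437
  σ(I2,I4) = 0.15 × 1.39 × 0.72 = 0.1501
  σ(I3,I4) = 0.18 × 1.14 × 0.72 = 0.1477
σ²_T = Σσ²ᵢ + 2·Σσ_ij = 4.9382 + 2 × 1.6947 = 8.3276
α = (4/3)·(1 − 4.9382/8.3276) = 0.54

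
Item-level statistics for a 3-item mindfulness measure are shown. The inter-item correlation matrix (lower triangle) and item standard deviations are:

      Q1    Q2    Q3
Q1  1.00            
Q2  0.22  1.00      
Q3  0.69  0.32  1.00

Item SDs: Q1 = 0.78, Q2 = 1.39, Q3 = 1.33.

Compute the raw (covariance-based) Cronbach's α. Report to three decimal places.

Cronbach's α = 0.627

Σσ²ᵢ = 0.78² + 1.39² + 1.33² = 4.3094
Covariances σ_ij = r_ij · s_i · s_j:
  σ(Q1,Q2) = 0.22 × 0.78 × 1.39 = 0.2385
  σ(Q1,Q3) = 0.69 × 0.78 × 1.33 = 0.7158
  σ(Q2,Q3) = 0.32 × 1.39 × 1.33 = 0.5916
σ²_T = Σσ²ᵢ + 2·Σσ_ij = 4.3094 + 2 × 1.5459 = 7.4012
α = (3/2)·(1 − 4.3094/7.4012) = 0.627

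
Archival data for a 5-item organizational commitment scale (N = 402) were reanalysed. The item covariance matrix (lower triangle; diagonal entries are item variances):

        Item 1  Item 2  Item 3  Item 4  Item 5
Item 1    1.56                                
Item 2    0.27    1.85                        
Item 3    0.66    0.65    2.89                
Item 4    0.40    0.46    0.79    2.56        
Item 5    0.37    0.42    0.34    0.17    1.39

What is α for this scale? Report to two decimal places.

ΣVar(i) = 1.56 + 1.85 + 2.89 + 2.56 + 1.39 = 10.25
Sum of the distinct covariances = 4.53
total variance = 10.25 + 2 × 4.53 = 19.31
α = (k/(k−1))·(1 − ΣVar(i)/total variance) = (5/4)·(1 − 10.25/19.31) = 0.59

α = 0.59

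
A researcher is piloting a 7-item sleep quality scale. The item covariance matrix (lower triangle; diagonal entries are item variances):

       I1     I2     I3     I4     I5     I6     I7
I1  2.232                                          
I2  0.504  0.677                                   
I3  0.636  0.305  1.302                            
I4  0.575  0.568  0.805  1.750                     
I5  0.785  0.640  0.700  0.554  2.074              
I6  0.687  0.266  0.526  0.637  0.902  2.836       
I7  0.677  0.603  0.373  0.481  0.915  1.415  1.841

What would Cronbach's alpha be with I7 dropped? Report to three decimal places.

α = 0.751

Remaining items: I1, I2, I3, I4, I5, I6 (k = 6).
ΣVar(i) = 2.232 + 0.677 + 1.302 + 1.750 + 2.074 + 2.836 = 10.871
σ²_total = 10.871 + 2 × 9.090 = 29.051
α (item deleted) = (6/5)·(1 − 10.871/29.051) = 0.751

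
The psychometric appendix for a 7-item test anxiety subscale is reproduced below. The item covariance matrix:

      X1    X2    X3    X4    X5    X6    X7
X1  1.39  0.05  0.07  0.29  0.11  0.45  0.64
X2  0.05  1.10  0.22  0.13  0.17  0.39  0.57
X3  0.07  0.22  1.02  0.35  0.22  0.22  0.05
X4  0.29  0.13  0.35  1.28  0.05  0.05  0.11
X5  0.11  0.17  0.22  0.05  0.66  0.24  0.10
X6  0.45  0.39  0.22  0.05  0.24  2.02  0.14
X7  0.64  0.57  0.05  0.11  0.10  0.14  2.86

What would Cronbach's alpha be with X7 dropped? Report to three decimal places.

Remaining items: X1, X2, X3, X4, X5, X6 (k = 6).
Σσᵢ² = 1.39 + 1.10 + 1.02 + 1.28 + 0.66 + 2.02 = 7.47
total variance = 7.47 + 2 × 3.01 = 13.49
α (item deleted) = (6/5)·(1 − 7.47/13.49) = 0.536

α = 0.536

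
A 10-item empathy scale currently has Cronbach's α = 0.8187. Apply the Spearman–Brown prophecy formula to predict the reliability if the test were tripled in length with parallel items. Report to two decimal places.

Length factor m = 3
α' = m·α / (1 + (m−1)·α)
   = 3 × 0.8187 / (1 + (3 − 1) × 0.8187)
   = 2.4561 / 2.6374 = 0.93

predicted reliability = 0.93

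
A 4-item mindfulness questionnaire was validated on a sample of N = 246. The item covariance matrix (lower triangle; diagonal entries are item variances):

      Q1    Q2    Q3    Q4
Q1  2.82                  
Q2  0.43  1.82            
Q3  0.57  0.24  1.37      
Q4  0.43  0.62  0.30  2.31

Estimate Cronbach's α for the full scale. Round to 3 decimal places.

α = 0.512

sum of item variances = 2.82 + 1.82 + 1.37 + 2.31 = 8.32
Sum of off-diagonal covariances = 2.59
σ²_T = 8.32 + 2 × 2.59 = 13.50
α = (k/(k−1))·(1 − sum of item variances/σ²_T) = (4/3)·(1 − 8.32/13.50) = 0.512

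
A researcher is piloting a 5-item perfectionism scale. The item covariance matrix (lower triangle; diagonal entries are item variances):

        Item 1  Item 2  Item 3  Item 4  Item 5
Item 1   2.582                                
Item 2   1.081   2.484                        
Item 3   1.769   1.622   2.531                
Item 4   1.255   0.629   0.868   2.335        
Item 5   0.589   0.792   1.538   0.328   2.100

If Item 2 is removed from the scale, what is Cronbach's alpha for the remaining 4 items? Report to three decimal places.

Remaining items: Item 1, Item 3, Item 4, Item 5 (k = 4).
sum of item variances = 2.582 + 2.531 + 2.335 + 2.100 = 9.548
Var(T) = 9.548 + 2 × 6.347 = 22.242
α (item deleted) = (4/3)·(1 − 9.548/22.242) = 0.761

α = 0.761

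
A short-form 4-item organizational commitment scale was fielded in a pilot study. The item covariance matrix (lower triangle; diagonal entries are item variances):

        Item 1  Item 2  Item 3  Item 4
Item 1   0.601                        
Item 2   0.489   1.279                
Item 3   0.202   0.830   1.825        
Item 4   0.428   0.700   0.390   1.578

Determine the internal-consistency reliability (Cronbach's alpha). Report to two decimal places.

Σσᵢ² = 0.601 + 1.279 + 1.825 + 1.578 = 5.283
Sum of off-diagonal covariances = 3.039
σ²_T = 5.283 + 2 × 3.039 = 11.361
α = (k/(k−1))·(1 − Σσᵢ²/σ²_T) = (4/3)·(1 − 5.283/11.361) = 0.71

α = 0.71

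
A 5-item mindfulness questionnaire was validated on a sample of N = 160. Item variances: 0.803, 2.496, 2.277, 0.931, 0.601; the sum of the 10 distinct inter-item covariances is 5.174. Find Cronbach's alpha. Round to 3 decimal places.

Σσᵢ² = 0.803 + 2.496 + 2.277 + 0.931 + 0.601 = 7.108
Sum of distinct covariances = 5.174
Var(T) = Σσᵢ² + 2·Σcov = 7.108 + 2 × 5.174 = 17.456
α = (5/4)·(1 − 7.108/17.456) = 0.741

Cronbach's alpha = 0.741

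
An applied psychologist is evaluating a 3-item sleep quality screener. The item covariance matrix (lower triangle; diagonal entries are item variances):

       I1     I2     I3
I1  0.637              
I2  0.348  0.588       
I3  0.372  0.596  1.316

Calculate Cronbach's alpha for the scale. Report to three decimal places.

Cronbach's alpha = 0.763

sum of item variances = 0.637 + 0.588 + 1.316 = 2.541
Sum of off-diagonal covariances = 1.316
Var(T) = 2.541 + 2 × 1.316 = 5.173
α = (k/(k−1))·(1 − sum of item variances/Var(T)) = (3/2)·(1 − 2.541/5.173) = 0.763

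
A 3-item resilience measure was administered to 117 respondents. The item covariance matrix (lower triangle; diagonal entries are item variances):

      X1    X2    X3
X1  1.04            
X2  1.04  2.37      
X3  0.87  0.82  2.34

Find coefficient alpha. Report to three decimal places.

sum of item variances = 1.04 + 2.37 + 2.34 = 5.75
Sum of the distinct covariances = 2.73
Var(T) = 5.75 + 2 × 2.73 = 11.21
α = (k/(k−1))·(1 − sum of item variances/Var(T)) = (3/2)·(1 − 5.75/11.21) = 0.731

α = 0.731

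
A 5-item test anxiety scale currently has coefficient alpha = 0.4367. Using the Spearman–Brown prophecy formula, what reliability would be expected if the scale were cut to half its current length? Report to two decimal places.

predicted reliability = 0.28

Length factor m = 1/2
α' = m·α / (1 − (1−m)·α)
   = 1/2 × 0.4367 / (1 − (1 − 1/2) × 0.4367)
   = 0.2183 / 0.7816 = 0.28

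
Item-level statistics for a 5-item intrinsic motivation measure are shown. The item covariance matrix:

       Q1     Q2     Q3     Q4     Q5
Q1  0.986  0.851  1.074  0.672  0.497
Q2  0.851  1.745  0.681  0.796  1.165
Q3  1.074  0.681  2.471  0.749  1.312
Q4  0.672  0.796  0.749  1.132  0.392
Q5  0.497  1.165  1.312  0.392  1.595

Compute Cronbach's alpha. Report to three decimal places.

ΣVar(i) = 0.986 + 1.745 + 2.471 + 1.132 + 1.595 = 7.929
Sum of off-diagonal covariances = 8.189
Var(T) = 7.929 + 2 × 8.189 = 24.307
α = (k/(k−1))·(1 − ΣVar(i)/Var(T)) = (5/4)·(1 − 7.929/24.307) = 0.842

Cronbach's alpha = 0.842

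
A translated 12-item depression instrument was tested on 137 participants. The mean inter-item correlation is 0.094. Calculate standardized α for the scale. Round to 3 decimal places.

standardized α = 0.555

Standardized α = k·r̄ / (1 + (k−1)·r̄) = 12 × 0.094 / (1 + 11 × 0.094)
  = 1.1280 / 2.0340 = 0.555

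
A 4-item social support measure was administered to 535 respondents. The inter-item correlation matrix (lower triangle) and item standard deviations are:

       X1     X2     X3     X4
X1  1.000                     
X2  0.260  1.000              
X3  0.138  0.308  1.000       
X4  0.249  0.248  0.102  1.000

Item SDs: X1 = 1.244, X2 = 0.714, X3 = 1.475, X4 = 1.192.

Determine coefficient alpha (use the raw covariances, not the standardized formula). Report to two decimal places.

coefficient alpha = 0.48

Σσ²ᵢ = 1.244² + 0.714² + 1.475² + 1.192² = 5.6538
Covariances σ_ij = r_ij · s_i · s_j:
  σ(X1,X2) = 0.260 × 1.244 × 0.714 = 0.2309
  σ(X1,X3) = 0.138 × 1.244 × 1.475 = 0.2532
  σ(X1,X4) = 0.249 × 1.244 × 1.192 = 0.3692
  σ(X2,X3) = 0.308 × 0.714 × 1.475 = 0.3244
  σ(X2,X4) = 0.248 × 0.714 × 1.192 = 0.2111
  σ(X3,X4) = 0.102 × 1.475 × 1.192 = 0.1793
σ²_T = Σσ²ᵢ + 2·Σσ_ij = 5.6538 + 2 × 1.5681 = 8.7900
α = (4/3)·(1 − 5.6538/8.7900) = 0.48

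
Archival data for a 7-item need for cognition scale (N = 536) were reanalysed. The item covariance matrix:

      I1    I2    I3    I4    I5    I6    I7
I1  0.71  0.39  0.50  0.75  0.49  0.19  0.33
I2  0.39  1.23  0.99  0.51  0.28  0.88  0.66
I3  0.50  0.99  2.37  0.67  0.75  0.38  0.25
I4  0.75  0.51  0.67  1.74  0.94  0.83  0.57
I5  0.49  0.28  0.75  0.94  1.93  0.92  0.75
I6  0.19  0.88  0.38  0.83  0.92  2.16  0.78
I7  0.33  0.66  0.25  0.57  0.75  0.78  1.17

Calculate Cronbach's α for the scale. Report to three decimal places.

Σσ²ᵢ = 0.71 + 1.23 + 2.37 + 1.74 + 1.93 + 2.16 + 1.17 = 11.31
Sum of the distinct covariances = 12.81
σ²_total = 11.31 + 2 × 12.81 = 36.93
α = (k/(k−1))·(1 − Σσ²ᵢ/σ²_total) = (7/6)·(1 − 11.31/36.93) = 0.809

α = 0.809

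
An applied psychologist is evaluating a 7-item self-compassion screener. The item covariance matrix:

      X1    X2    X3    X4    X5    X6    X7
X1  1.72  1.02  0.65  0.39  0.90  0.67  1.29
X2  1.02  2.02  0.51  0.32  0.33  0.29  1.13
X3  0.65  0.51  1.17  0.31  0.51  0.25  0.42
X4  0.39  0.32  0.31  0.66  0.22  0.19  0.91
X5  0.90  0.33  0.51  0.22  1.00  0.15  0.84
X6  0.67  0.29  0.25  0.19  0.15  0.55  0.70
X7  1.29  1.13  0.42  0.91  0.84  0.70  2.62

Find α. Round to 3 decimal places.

α = 0.830

Σσ²ᵢ = 1.72 + 2.02 + 1.17 + 0.66 + 1.00 + 0.55 + 2.62 = 9.74
Sum of the distinct covariances = 12.00
σ²_total = 9.74 + 2 × 12.00 = 33.74
α = (k/(k−1))·(1 − Σσ²ᵢ/σ²_total) = (7/6)·(1 − 9.74/33.74) = 0.830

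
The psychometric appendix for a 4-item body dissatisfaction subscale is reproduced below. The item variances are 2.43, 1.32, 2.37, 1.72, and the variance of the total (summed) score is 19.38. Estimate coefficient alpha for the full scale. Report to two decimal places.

coefficient alpha = 0.79

sum of item variances = 2.43 + 1.32 + 2.37 + 1.72 = 7.84
α = (k/(k−1))·(1 − sum of item variances/σ²_T) = (4/3)·(1 − 7.84/19.38) = 0.79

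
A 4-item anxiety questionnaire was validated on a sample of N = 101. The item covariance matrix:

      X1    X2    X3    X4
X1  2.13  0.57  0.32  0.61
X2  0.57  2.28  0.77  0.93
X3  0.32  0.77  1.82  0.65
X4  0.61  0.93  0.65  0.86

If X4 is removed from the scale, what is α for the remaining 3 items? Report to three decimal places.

Remaining items: X1, X2, X3 (k = 3).
sum of item variances = 2.13 + 2.28 + 1.82 = 6.23
σ²_total = 6.23 + 2 × 1.66 = 9.55
α (item deleted) = (3/2)·(1 − 6.23/9.55) = 0.521

α = 0.521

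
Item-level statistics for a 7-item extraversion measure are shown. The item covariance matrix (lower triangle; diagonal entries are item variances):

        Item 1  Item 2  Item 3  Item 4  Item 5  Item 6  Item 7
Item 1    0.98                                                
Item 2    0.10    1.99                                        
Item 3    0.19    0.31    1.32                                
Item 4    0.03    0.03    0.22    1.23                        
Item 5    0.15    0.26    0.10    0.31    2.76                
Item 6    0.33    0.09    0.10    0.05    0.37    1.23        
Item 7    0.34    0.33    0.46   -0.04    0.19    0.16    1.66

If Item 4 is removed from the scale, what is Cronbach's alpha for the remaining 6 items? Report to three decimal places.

Remaining items: Item 1, Item 2, Item 3, Item 5, Item 6, Item 7 (k = 6).
Σσ²ᵢ = 0.98 + 1.99 + 1.32 + 2.76 + 1.23 + 1.66 = 9.94
total variance = 9.94 + 2 × 3.48 = 16.90
α (item deleted) = (6/5)·(1 − 9.94/16.90) = 0.494

α = 0.494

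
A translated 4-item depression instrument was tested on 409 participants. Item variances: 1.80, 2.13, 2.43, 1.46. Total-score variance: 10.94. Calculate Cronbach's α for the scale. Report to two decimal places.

Σσᵢ² = 1.80 + 2.13 + 2.43 + 1.46 = 7.82
α = (k/(k−1))·(1 − Σσᵢ²/total variance) = (4/3)·(1 − 7.82/10.94) = 0.38

α = 0.38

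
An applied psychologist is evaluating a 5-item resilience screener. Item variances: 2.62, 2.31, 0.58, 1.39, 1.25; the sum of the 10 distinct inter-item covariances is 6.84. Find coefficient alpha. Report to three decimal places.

α = 0.783

sum of item variances = 2.62 + 2.31 + 0.58 + 1.39 + 1.25 = 8.15
Sum of distinct covariances = 6.84
σ²_total = sum of item variances + 2·Σcov = 8.15 + 2 × 6.84 = 21.83
α = (5/4)·(1 − 8.15/21.83) = 0.783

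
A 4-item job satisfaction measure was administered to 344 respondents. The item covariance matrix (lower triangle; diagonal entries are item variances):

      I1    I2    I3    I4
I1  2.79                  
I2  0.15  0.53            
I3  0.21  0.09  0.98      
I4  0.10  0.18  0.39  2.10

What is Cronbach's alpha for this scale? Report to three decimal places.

Σσᵢ² = 2.79 + 0.53 + 0.98 + 2.10 = 6.40
Sum of off-diagonal covariances = 1.12
total variance = 6.40 + 2 × 1.12 = 8.64
α = (k/(k−1))·(1 − Σσᵢ²/total variance) = (4/3)·(1 − 6.40/8.64) = 0.346

Cronbach's alpha = 0.346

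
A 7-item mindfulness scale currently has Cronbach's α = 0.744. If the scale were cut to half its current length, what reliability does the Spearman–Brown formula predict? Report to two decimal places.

Length factor m = 1/2
α' = m·α / (1 − (1−m)·α)
   = 1/2 × 0.744 / (1 − (1 − 1/2) × 0.744)
   = 0.3720 / 0.6280 = 0.59

predicted reliability = 0.59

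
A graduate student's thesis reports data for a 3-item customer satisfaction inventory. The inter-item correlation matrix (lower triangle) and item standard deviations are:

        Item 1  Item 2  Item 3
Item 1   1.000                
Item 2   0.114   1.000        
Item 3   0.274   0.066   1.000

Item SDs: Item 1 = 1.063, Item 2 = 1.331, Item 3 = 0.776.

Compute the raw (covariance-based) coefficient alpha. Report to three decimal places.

coefficient alpha = 0.310

Σσ²ᵢ = 1.063² + 1.331² + 0.776² = 3.5037
Covariances σ_ij = r_ij · s_i · s_j:
  σ(Item 1,Item 2) = 0.114 × 1.063 × 1.331 = 0.1613
  σ(Item 1,Item 3) = 0.274 × 1.063 × 0.776 = 0.2260
  σ(Item 2,Item 3) = 0.066 × 1.331 × 0.776 = 0.0682
σ²_T = Σσ²ᵢ + 2·Σσ_ij = 3.5037 + 2 × 0.4555 = 4.4147
α = (3/2)·(1 − 3.5037/4.4147) = 0.310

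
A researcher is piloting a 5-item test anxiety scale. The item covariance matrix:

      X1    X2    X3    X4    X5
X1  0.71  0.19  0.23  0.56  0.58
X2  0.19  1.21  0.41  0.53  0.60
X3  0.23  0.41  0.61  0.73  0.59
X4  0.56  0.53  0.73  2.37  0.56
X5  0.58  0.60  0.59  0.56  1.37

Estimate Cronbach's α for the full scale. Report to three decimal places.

ΣVar(i) = 0.71 + 1.21 + 0.61 + 2.37 + 1.37 = 6.27
Σ_{i<j} σ_ij = 4.98
σ²_T = 6.27 + 2 × 4.98 = 16.23
α = (k/(k−1))·(1 − ΣVar(i)/σ²_T) = (5/4)·(1 − 6.27/16.23) = 0.767

α = 0.767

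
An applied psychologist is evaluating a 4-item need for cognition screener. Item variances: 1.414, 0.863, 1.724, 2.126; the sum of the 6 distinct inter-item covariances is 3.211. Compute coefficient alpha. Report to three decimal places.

sum of item variances = 1.414 + 0.863 + 1.724 + 2.126 = 6.127
Sum of distinct covariances = 3.211
σ²_total = sum of item variances + 2·Σcov = 6.127 + 2 × 3.211 = 12.549
α = (4/3)·(1 − 6.127/12.549) = 0.682

α = 0.682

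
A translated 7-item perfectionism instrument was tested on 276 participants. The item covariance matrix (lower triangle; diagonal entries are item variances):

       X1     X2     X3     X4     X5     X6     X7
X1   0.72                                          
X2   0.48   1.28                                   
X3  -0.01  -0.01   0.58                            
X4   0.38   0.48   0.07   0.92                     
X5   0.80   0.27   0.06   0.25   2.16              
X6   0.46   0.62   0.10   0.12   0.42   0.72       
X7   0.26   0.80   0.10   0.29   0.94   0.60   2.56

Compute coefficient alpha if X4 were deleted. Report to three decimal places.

coefficient alpha = 0.714

Remaining items: X1, X2, X3, X5, X6, X7 (k = 6).
ΣVar(i) = 0.72 + 1.28 + 0.58 + 2.16 + 0.72 + 2.56 = 8.02
σ²_total = 8.02 + 2 × 5.89 = 19.80
α (item deleted) = (6/5)·(1 − 8.02/19.80) = 0.714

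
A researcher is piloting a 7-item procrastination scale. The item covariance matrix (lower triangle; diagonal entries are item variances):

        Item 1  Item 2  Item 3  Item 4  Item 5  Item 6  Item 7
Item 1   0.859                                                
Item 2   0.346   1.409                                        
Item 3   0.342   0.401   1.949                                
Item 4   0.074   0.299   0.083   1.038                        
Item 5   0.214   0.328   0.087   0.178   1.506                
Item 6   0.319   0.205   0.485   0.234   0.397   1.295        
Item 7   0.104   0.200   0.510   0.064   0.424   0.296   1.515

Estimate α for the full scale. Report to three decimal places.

α = 0.629

sum of item variances = 0.859 + 1.409 + 1.949 + 1.038 + 1.506 + 1.295 + 1.515 = 9.571
Sum of the distinct covariances = 5.590
σ²_T = 9.571 + 2 × 5.590 = 20.751
α = (k/(k−1))·(1 − sum of item variances/σ²_T) = (7/6)·(1 − 9.571/20.751) = 0.629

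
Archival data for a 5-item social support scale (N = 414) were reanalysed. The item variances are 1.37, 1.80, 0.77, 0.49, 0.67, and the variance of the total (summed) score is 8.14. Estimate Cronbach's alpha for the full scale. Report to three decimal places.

sum of item variances = 1.37 + 1.80 + 0.77 + 0.49 + 0.67 = 5.10
α = (k/(k−1))·(1 − sum of item variances/σ²_total) = (5/4)·(1 − 5.10/8.14) = 0.467

Cronbach's alpha = 0.467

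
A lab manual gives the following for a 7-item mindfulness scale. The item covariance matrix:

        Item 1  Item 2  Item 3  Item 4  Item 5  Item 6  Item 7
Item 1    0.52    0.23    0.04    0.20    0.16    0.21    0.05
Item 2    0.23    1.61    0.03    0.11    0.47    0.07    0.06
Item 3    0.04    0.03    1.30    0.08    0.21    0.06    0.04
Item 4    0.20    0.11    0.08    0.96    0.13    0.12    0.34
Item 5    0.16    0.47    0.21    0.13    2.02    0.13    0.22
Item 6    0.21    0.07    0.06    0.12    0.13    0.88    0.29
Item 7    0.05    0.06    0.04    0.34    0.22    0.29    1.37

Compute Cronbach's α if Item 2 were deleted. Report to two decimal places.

Cronbach's α = 0.47

Remaining items: Item 1, Item 3, Item 4, Item 5, Item 6, Item 7 (k = 6).
Σσᵢ² = 0.52 + 1.30 + 0.96 + 2.02 + 0.88 + 1.37 = 7.05
σ²_T = 7.05 + 2 × 2.28 = 11.61
α (item deleted) = (6/5)·(1 − 7.05/11.61) = 0.47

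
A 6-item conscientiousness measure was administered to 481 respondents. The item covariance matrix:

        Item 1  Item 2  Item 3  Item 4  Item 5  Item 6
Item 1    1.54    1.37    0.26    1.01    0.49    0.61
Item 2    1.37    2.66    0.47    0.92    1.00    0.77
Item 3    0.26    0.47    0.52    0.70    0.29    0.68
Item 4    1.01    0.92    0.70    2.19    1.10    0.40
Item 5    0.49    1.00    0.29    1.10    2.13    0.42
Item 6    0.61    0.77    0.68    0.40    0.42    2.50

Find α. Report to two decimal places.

α = 0.77

sum of item variances = 1.54 + 2.66 + 0.52 + 2.19 + 2.13 + 2.50 = 11.54
Sum of the distinct covariances = 10.49
σ²_T = 11.54 + 2 × 10.49 = 32.52
α = (k/(k−1))·(1 − sum of item variances/σ²_T) = (6/5)·(1 − 11.54/32.52) = 0.77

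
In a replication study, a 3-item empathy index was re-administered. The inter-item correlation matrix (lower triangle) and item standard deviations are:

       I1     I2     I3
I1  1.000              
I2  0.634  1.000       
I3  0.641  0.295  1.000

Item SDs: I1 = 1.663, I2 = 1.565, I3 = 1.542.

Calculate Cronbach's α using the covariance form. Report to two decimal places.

α = 0.77

Σσ²ᵢ = 1.663² + 1.565² + 1.542² = 7.5926
Covariances σ_ij = r_ij · s_i · s_j:
  σ(I1,I2) = 0.634 × 1.663 × 1.565 = 1.6500
  σ(I1,I3) = 0.641 × 1.663 × 1.542 = 1.6437
  σ(I2,I3) = 0.295 × 1.565 × 1.542 = 0.7119
σ²_T = Σσ²ᵢ + 2·Σσ_ij = 7.5926 + 2 × 4.0056 = 15.6038
α = (3/2)·(1 − 7.5926/15.6038) = 0.77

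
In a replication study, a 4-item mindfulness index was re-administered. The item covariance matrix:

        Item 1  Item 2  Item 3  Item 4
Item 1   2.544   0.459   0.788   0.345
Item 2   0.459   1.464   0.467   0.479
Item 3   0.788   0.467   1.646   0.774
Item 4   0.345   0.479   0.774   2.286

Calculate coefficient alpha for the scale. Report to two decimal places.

α = 0.61

ΣVar(i) = 2.544 + 1.464 + 1.646 + 2.286 = 7.940
Sum of the distinct covariances = 3.312
σ²_total = 7.940 + 2 × 3.312 = 14.564
α = (k/(k−1))·(1 − ΣVar(i)/σ²_total) = (4/3)·(1 − 7.940/14.564) = 0.61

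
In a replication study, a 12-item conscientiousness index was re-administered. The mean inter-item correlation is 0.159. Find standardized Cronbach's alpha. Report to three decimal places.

Standardized α = k·r̄ / (1 + (k−1)·r̄) = 12 × 0.159 / (1 + 11 × 0.159)
  = 1.9080 / 2.7490 = 0.694

standardized Cronbach's alpha = 0.694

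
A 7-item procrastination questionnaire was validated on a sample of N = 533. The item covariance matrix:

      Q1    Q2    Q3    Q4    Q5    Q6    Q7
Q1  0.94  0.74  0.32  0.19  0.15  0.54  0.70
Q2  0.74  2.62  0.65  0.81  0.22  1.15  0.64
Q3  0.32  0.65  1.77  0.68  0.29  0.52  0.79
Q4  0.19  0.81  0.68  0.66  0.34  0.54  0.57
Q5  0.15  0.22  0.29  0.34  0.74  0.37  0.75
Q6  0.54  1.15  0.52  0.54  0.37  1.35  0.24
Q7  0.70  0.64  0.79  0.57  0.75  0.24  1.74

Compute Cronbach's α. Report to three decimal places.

ΣVar(i) = 0.94 + 2.62 + 1.77 + 0.66 + 0.74 + 1.35 + 1.74 = 9.82
Sum of the distinct covariances = 11.20
Var(T) = 9.82 + 2 × 11.20 = 32.22
α = (k/(k−1))·(1 − ΣVar(i)/Var(T)) = (7/6)·(1 − 9.82/32.22) = 0.811

α = 0.811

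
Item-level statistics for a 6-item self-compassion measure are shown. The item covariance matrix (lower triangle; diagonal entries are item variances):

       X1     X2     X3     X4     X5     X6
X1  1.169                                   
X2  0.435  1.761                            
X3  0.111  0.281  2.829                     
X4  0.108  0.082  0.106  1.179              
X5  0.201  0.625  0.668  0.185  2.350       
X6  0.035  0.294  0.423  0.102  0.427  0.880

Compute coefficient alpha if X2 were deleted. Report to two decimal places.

Remaining items: X1, X3, X4, X5, X6 (k = 5).
Σσᵢ² = 1.169 + 2.829 + 1.179 + 2.350 + 0.880 = 8.407
σ²_total = 8.407 + 2 × 2.366 = 13.139
α (item deleted) = (5/4)·(1 − 8.407/13.139) = 0.45

coefficient alpha = 0.45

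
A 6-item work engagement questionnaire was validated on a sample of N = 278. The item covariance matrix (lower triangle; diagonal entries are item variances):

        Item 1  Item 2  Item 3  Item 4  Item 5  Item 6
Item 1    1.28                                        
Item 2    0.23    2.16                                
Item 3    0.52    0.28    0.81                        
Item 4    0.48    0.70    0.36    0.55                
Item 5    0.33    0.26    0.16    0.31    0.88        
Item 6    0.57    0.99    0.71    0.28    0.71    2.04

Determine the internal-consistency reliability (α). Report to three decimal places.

α = 0.769

Σσ²ᵢ = 1.28 + 2.16 + 0.81 + 0.55 + 0.88 + 2.04 = 7.72
Sum of the distinct covariances = 6.89
σ²_T = 7.72 + 2 × 6.89 = 21.50
α = (k/(k−1))·(1 − Σσ²ᵢ/σ²_T) = (6/5)·(1 − 7.72/21.50) = 0.769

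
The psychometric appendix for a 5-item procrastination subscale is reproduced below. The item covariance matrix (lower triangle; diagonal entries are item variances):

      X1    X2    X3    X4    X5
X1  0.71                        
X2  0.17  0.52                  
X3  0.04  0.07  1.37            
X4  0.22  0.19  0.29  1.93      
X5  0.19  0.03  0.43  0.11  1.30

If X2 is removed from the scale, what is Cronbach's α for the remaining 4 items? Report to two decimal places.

Remaining items: X1, X3, X4, X5 (k = 4).
sum of item variances = 0.71 + 1.37 + 1.93 + 1.30 = 5.31
σ²_total = 5.31 + 2 × 1.28 = 7.87
α (item deleted) = (4/3)·(1 − 5.31/7.87) = 0.43

α = 0.43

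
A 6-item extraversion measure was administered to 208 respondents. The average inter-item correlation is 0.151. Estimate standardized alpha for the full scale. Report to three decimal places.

standardized alpha = 0.516

Standardized α = k·r̄ / (1 + (k−1)·r̄) = 6 × 0.151 / (1 + 5 × 0.151)
  = 0.9060 / 1.7550 = 0.516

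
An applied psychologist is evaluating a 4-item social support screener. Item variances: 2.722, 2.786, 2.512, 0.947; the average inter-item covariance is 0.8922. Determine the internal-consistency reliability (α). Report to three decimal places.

α = 0.726

sum of item variances = 2.722 + 2.786 + 2.512 + 0.947 = 8.967
Sum of the 6 distinct covariances = 6 × 0.8922 = 5.3532
σ²_total = sum of item variances + 2·Σcov = 8.967 + 2 × 5.3532 = 19.6734
α = (4/3)·(1 − 8.967/19.6734) = 0.726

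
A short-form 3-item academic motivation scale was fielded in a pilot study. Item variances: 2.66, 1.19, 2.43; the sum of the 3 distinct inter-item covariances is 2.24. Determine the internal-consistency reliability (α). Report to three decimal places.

α = 0.625

sum of item variances = 2.66 + 1.19 + 2.43 = 6.28
Sum of distinct covariances = 2.24
total variance = sum of item variances + 2·Σcov = 6.28 + 2 × 2.24 = 10.76
α = (3/2)·(1 − 6.28/10.76) = 0.625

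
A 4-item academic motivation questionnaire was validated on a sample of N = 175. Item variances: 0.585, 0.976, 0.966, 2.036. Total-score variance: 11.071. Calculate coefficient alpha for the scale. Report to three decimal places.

Σσ²ᵢ = 0.585 + 0.976 + 0.966 + 2.036 = 4.563
α = (k/(k−1))·(1 − Σσ²ᵢ/total variance) = (4/3)·(1 − 4.563/11.071) = 0.784

α = 0.784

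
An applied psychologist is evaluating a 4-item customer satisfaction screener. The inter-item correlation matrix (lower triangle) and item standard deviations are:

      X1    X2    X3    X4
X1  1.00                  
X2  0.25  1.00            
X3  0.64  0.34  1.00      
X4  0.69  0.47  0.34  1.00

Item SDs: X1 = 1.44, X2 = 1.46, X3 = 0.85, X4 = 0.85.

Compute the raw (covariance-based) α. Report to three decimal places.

α = 0.729

Σσ²ᵢ = 1.44² + 1.46² + 0.85² + 0.85² = 5.6502
Covariances σ_ij = r_ij · s_i · s_j:
  σ(X1,X2) = 0.25 × 1.44 × 1.46 = 0.5256
  σ(X1,X3) = 0.64 × 1.44 × 0.85 = 0.7834
  σ(X1,X4) = 0.69 × 1.44 × 0.85 = 0.8446
  σ(X2,X3) = 0.34 × 1.46 × 0.85 = 0.4219
  σ(X2,X4) = 0.47 × 1.46 × 0.85 = 0.5833
  σ(X3,X4) = 0.34 × 0.85 × 0.85 = 0.2457
σ²_T = Σσ²ᵢ + 2·Σσ_ij = 5.6502 + 2 × 3.4045 = 12.4592
α = (4/3)·(1 − 5.6502/12.4592) = 0.729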